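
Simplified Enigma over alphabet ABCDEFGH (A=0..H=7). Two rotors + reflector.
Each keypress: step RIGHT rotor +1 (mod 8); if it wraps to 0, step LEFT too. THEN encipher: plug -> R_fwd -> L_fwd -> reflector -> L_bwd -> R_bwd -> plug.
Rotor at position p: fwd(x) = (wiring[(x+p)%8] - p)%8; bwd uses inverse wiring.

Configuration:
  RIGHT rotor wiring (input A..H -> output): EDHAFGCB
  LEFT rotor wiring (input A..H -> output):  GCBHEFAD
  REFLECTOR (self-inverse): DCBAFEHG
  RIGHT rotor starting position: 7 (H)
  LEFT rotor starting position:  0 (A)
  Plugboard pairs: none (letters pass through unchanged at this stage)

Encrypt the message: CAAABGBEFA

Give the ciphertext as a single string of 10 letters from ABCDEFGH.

Answer: AEGBDAEHHE

Derivation:
Char 1 ('C'): step: R->0, L->1 (L advanced); C->plug->C->R->H->L->F->refl->E->L'->E->R'->A->plug->A
Char 2 ('A'): step: R->1, L=1; A->plug->A->R->C->L->G->refl->H->L'->F->R'->E->plug->E
Char 3 ('A'): step: R->2, L=1; A->plug->A->R->F->L->H->refl->G->L'->C->R'->G->plug->G
Char 4 ('A'): step: R->3, L=1; A->plug->A->R->F->L->H->refl->G->L'->C->R'->B->plug->B
Char 5 ('B'): step: R->4, L=1; B->plug->B->R->C->L->G->refl->H->L'->F->R'->D->plug->D
Char 6 ('G'): step: R->5, L=1; G->plug->G->R->D->L->D->refl->A->L'->B->R'->A->plug->A
Char 7 ('B'): step: R->6, L=1; B->plug->B->R->D->L->D->refl->A->L'->B->R'->E->plug->E
Char 8 ('E'): step: R->7, L=1; E->plug->E->R->B->L->A->refl->D->L'->D->R'->H->plug->H
Char 9 ('F'): step: R->0, L->2 (L advanced); F->plug->F->R->G->L->E->refl->F->L'->B->R'->H->plug->H
Char 10 ('A'): step: R->1, L=2; A->plug->A->R->C->L->C->refl->B->L'->F->R'->E->plug->E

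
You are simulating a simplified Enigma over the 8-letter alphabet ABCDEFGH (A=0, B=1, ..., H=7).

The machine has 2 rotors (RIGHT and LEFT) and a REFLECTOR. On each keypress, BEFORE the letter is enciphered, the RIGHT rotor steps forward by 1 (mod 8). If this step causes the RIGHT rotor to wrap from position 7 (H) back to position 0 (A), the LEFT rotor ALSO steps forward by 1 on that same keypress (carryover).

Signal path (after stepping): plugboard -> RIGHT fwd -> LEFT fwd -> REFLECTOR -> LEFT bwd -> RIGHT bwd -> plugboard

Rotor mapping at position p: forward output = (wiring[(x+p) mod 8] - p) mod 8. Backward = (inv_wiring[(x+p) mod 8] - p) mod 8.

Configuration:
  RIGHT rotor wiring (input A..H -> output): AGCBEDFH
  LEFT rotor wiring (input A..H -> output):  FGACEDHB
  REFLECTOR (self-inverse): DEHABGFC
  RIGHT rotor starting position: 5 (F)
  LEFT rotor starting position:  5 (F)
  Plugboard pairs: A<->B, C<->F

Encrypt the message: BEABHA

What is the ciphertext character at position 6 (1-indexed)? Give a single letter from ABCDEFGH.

Char 1 ('B'): step: R->6, L=5; B->plug->A->R->H->L->H->refl->C->L'->B->R'->B->plug->A
Char 2 ('E'): step: R->7, L=5; E->plug->E->R->C->L->E->refl->B->L'->E->R'->G->plug->G
Char 3 ('A'): step: R->0, L->6 (L advanced); A->plug->B->R->G->L->G->refl->F->L'->H->R'->H->plug->H
Char 4 ('B'): step: R->1, L=6; B->plug->A->R->F->L->E->refl->B->L'->A->R'->C->plug->F
Char 5 ('H'): step: R->2, L=6; H->plug->H->R->E->L->C->refl->H->L'->C->R'->C->plug->F
Char 6 ('A'): step: R->3, L=6; A->plug->B->R->B->L->D->refl->A->L'->D->R'->G->plug->G

G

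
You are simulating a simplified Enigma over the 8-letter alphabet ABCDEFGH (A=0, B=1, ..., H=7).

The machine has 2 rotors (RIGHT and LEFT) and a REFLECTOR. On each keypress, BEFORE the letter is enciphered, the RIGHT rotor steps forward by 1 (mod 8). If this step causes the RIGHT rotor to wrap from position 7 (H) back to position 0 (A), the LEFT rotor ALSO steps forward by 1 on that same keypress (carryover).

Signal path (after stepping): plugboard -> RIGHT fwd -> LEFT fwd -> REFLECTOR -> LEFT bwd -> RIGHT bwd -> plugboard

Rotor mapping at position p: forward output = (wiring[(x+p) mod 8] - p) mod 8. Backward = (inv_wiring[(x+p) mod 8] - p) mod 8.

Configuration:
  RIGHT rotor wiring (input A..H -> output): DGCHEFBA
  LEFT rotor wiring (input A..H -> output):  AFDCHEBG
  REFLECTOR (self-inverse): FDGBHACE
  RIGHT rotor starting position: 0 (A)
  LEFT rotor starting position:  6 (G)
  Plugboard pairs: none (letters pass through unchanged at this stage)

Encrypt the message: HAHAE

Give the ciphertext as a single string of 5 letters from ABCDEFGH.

Char 1 ('H'): step: R->1, L=6; H->plug->H->R->C->L->C->refl->G->L'->H->R'->G->plug->G
Char 2 ('A'): step: R->2, L=6; A->plug->A->R->A->L->D->refl->B->L'->G->R'->F->plug->F
Char 3 ('H'): step: R->3, L=6; H->plug->H->R->H->L->G->refl->C->L'->C->R'->C->plug->C
Char 4 ('A'): step: R->4, L=6; A->plug->A->R->A->L->D->refl->B->L'->G->R'->G->plug->G
Char 5 ('E'): step: R->5, L=6; E->plug->E->R->B->L->A->refl->F->L'->E->R'->B->plug->B

Answer: GFCGB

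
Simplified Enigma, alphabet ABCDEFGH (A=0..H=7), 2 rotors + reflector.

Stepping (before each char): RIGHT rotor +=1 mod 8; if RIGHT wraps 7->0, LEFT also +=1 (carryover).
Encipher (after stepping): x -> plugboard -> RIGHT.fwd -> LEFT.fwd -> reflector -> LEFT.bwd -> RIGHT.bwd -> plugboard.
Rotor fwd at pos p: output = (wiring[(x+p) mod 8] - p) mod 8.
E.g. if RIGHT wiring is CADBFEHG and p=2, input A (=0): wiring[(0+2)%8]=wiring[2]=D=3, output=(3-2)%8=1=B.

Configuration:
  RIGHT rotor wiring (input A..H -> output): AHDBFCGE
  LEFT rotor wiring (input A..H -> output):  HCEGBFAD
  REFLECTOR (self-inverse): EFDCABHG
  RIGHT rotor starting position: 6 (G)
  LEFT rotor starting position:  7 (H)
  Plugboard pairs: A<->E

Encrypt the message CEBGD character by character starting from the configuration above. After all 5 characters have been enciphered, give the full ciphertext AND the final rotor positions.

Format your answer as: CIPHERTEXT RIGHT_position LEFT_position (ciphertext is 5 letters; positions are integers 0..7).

Char 1 ('C'): step: R->7, L=7; C->plug->C->R->A->L->E->refl->A->L'->B->R'->B->plug->B
Char 2 ('E'): step: R->0, L->0 (L advanced); E->plug->A->R->A->L->H->refl->G->L'->D->R'->C->plug->C
Char 3 ('B'): step: R->1, L=0; B->plug->B->R->C->L->E->refl->A->L'->G->R'->A->plug->E
Char 4 ('G'): step: R->2, L=0; G->plug->G->R->G->L->A->refl->E->L'->C->R'->F->plug->F
Char 5 ('D'): step: R->3, L=0; D->plug->D->R->D->L->G->refl->H->L'->A->R'->H->plug->H
Final: ciphertext=BCEFH, RIGHT=3, LEFT=0

Answer: BCEFH 3 0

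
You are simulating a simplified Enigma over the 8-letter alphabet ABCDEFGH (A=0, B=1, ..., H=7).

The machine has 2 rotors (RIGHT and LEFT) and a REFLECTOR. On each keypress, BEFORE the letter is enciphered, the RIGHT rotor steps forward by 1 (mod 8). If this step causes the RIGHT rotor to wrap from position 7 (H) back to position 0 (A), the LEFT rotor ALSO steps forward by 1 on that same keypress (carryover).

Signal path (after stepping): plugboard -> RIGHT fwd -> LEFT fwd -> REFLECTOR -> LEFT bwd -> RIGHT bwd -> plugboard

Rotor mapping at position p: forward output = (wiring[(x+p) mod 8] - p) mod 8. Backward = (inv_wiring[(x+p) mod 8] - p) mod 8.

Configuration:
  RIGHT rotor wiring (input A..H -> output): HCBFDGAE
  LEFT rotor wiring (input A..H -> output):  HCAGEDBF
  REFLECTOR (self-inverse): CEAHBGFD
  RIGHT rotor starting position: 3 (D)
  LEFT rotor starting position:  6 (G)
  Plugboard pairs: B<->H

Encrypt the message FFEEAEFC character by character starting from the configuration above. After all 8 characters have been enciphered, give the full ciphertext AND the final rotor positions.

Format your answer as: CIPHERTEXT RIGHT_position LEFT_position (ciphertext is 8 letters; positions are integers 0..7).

Char 1 ('F'): step: R->4, L=6; F->plug->F->R->G->L->G->refl->F->L'->H->R'->A->plug->A
Char 2 ('F'): step: R->5, L=6; F->plug->F->R->E->L->C->refl->A->L'->F->R'->E->plug->E
Char 3 ('E'): step: R->6, L=6; E->plug->E->R->D->L->E->refl->B->L'->C->R'->A->plug->A
Char 4 ('E'): step: R->7, L=6; E->plug->E->R->G->L->G->refl->F->L'->H->R'->G->plug->G
Char 5 ('A'): step: R->0, L->7 (L advanced); A->plug->A->R->H->L->C->refl->A->L'->B->R'->C->plug->C
Char 6 ('E'): step: R->1, L=7; E->plug->E->R->F->L->F->refl->G->L'->A->R'->B->plug->H
Char 7 ('F'): step: R->2, L=7; F->plug->F->R->C->L->D->refl->H->L'->E->R'->D->plug->D
Char 8 ('C'): step: R->3, L=7; C->plug->C->R->D->L->B->refl->E->L'->G->R'->H->plug->B
Final: ciphertext=AEAGCHDB, RIGHT=3, LEFT=7

Answer: AEAGCHDB 3 7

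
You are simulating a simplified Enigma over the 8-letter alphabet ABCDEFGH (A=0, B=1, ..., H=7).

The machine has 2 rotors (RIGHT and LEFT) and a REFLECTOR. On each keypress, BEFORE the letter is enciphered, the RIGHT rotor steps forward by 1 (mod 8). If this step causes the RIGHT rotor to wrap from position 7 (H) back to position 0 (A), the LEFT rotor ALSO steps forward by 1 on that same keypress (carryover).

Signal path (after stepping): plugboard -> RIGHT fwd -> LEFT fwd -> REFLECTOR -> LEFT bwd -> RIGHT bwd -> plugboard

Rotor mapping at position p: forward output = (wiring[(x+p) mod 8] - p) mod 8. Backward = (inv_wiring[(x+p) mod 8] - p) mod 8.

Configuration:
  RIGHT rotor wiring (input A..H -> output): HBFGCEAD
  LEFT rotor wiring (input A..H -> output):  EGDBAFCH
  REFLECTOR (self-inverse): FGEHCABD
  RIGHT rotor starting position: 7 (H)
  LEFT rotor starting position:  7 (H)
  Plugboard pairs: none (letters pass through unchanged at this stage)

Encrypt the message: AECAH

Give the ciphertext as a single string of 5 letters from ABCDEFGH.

Char 1 ('A'): step: R->0, L->0 (L advanced); A->plug->A->R->H->L->H->refl->D->L'->C->R'->E->plug->E
Char 2 ('E'): step: R->1, L=0; E->plug->E->R->D->L->B->refl->G->L'->B->R'->D->plug->D
Char 3 ('C'): step: R->2, L=0; C->plug->C->R->A->L->E->refl->C->L'->G->R'->E->plug->E
Char 4 ('A'): step: R->3, L=0; A->plug->A->R->D->L->B->refl->G->L'->B->R'->C->plug->C
Char 5 ('H'): step: R->4, L=0; H->plug->H->R->C->L->D->refl->H->L'->H->R'->D->plug->D

Answer: EDECD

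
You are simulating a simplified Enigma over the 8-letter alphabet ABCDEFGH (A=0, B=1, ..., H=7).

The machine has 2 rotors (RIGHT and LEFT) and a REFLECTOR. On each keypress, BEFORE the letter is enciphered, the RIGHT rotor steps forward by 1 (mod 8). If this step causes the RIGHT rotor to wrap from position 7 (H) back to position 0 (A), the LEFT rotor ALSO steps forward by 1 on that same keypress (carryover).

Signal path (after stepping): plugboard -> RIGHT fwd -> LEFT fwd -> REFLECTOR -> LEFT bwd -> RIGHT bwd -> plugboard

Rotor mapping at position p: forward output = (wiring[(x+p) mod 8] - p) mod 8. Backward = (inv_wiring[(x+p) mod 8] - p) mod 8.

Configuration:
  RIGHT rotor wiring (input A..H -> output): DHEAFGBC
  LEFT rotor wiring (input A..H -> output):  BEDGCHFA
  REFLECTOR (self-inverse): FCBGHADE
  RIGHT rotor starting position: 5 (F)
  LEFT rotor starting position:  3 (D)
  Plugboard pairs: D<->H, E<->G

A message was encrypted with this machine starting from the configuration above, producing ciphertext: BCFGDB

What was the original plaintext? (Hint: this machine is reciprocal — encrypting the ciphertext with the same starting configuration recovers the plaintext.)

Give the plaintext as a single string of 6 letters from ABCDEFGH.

Answer: EHAHHG

Derivation:
Char 1 ('B'): step: R->6, L=3; B->plug->B->R->E->L->F->refl->A->L'->H->R'->G->plug->E
Char 2 ('C'): step: R->7, L=3; C->plug->C->R->A->L->D->refl->G->L'->F->R'->D->plug->H
Char 3 ('F'): step: R->0, L->4 (L advanced); F->plug->F->R->G->L->H->refl->E->L'->D->R'->A->plug->A
Char 4 ('G'): step: R->1, L=4; G->plug->E->R->F->L->A->refl->F->L'->E->R'->D->plug->H
Char 5 ('D'): step: R->2, L=4; D->plug->H->R->F->L->A->refl->F->L'->E->R'->D->plug->H
Char 6 ('B'): step: R->3, L=4; B->plug->B->R->C->L->B->refl->C->L'->H->R'->E->plug->G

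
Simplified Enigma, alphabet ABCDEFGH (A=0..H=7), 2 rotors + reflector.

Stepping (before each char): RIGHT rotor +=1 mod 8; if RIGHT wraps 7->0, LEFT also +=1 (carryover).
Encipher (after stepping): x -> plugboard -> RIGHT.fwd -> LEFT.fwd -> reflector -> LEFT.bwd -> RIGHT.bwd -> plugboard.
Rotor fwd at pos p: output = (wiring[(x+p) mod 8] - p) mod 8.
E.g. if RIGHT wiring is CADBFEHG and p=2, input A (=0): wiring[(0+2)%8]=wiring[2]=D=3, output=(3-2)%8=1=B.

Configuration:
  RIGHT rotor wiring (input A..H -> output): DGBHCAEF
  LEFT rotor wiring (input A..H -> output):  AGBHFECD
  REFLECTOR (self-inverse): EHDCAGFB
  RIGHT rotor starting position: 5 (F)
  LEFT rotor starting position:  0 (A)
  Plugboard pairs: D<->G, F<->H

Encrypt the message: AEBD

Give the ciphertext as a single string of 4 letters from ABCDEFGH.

Char 1 ('A'): step: R->6, L=0; A->plug->A->R->G->L->C->refl->D->L'->H->R'->B->plug->B
Char 2 ('E'): step: R->7, L=0; E->plug->E->R->A->L->A->refl->E->L'->F->R'->H->plug->F
Char 3 ('B'): step: R->0, L->1 (L advanced); B->plug->B->R->G->L->C->refl->D->L'->E->R'->G->plug->D
Char 4 ('D'): step: R->1, L=1; D->plug->G->R->E->L->D->refl->C->L'->G->R'->C->plug->C

Answer: BFDC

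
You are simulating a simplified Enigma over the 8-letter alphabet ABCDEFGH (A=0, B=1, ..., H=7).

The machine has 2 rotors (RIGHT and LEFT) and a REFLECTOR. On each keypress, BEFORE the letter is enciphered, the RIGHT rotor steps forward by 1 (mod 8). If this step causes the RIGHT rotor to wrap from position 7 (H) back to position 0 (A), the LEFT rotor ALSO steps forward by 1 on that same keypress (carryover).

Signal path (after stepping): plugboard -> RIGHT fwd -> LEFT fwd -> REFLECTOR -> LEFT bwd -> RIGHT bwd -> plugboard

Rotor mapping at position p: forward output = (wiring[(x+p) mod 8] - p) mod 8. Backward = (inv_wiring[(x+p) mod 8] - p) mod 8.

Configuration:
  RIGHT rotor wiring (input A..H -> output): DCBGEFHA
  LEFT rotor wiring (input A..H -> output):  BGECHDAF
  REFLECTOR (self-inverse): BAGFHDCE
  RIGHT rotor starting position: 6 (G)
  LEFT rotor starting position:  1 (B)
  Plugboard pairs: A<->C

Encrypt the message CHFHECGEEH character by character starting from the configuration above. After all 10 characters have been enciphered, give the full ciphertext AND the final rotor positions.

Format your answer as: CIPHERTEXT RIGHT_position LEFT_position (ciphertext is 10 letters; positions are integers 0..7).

Answer: HEGBADACGA 0 3

Derivation:
Char 1 ('C'): step: R->7, L=1; C->plug->A->R->B->L->D->refl->F->L'->A->R'->H->plug->H
Char 2 ('H'): step: R->0, L->2 (L advanced); H->plug->H->R->A->L->C->refl->G->L'->E->R'->E->plug->E
Char 3 ('F'): step: R->1, L=2; F->plug->F->R->G->L->H->refl->E->L'->H->R'->G->plug->G
Char 4 ('H'): step: R->2, L=2; H->plug->H->R->A->L->C->refl->G->L'->E->R'->B->plug->B
Char 5 ('E'): step: R->3, L=2; E->plug->E->R->F->L->D->refl->F->L'->C->R'->C->plug->A
Char 6 ('C'): step: R->4, L=2; C->plug->A->R->A->L->C->refl->G->L'->E->R'->D->plug->D
Char 7 ('G'): step: R->5, L=2; G->plug->G->R->B->L->A->refl->B->L'->D->R'->C->plug->A
Char 8 ('E'): step: R->6, L=2; E->plug->E->R->D->L->B->refl->A->L'->B->R'->A->plug->C
Char 9 ('E'): step: R->7, L=2; E->plug->E->R->H->L->E->refl->H->L'->G->R'->G->plug->G
Char 10 ('H'): step: R->0, L->3 (L advanced); H->plug->H->R->A->L->H->refl->E->L'->B->R'->C->plug->A
Final: ciphertext=HEGBADACGA, RIGHT=0, LEFT=3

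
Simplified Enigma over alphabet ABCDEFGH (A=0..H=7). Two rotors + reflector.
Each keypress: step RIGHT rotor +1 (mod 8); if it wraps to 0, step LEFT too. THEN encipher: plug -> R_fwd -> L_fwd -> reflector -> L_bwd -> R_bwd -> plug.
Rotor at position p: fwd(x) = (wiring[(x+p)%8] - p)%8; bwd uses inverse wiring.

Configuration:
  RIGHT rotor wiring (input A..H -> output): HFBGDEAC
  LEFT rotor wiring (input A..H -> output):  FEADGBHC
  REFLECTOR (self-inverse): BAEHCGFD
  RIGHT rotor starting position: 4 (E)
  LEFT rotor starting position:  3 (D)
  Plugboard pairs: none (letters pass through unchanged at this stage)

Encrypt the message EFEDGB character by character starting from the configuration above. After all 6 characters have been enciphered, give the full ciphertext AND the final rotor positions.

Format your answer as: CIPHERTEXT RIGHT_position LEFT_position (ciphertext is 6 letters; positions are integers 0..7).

Answer: HHDGEG 2 4

Derivation:
Char 1 ('E'): step: R->5, L=3; E->plug->E->R->A->L->A->refl->B->L'->G->R'->H->plug->H
Char 2 ('F'): step: R->6, L=3; F->plug->F->R->A->L->A->refl->B->L'->G->R'->H->plug->H
Char 3 ('E'): step: R->7, L=3; E->plug->E->R->H->L->F->refl->G->L'->C->R'->D->plug->D
Char 4 ('D'): step: R->0, L->4 (L advanced); D->plug->D->R->G->L->E->refl->C->L'->A->R'->G->plug->G
Char 5 ('G'): step: R->1, L=4; G->plug->G->R->B->L->F->refl->G->L'->D->R'->E->plug->E
Char 6 ('B'): step: R->2, L=4; B->plug->B->R->E->L->B->refl->A->L'->F->R'->G->plug->G
Final: ciphertext=HHDGEG, RIGHT=2, LEFT=4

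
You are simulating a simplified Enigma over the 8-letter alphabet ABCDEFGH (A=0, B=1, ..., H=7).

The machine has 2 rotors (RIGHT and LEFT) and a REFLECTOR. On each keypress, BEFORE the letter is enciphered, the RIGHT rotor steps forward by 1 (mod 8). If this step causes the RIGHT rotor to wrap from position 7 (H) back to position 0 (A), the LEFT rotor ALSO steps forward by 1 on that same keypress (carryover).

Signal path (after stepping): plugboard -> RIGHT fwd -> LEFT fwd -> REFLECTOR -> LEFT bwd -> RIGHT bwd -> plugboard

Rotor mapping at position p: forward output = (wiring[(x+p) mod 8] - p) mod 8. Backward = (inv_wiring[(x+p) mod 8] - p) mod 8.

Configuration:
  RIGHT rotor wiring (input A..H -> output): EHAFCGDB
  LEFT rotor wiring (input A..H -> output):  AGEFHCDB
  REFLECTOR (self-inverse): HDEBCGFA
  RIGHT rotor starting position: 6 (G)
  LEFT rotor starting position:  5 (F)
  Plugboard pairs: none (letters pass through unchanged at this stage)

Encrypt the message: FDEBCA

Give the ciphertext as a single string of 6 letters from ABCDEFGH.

Answer: HGHHHH

Derivation:
Char 1 ('F'): step: R->7, L=5; F->plug->F->R->D->L->D->refl->B->L'->E->R'->H->plug->H
Char 2 ('D'): step: R->0, L->6 (L advanced); D->plug->D->R->F->L->H->refl->A->L'->D->R'->G->plug->G
Char 3 ('E'): step: R->1, L=6; E->plug->E->R->F->L->H->refl->A->L'->D->R'->H->plug->H
Char 4 ('B'): step: R->2, L=6; B->plug->B->R->D->L->A->refl->H->L'->F->R'->H->plug->H
Char 5 ('C'): step: R->3, L=6; C->plug->C->R->D->L->A->refl->H->L'->F->R'->H->plug->H
Char 6 ('A'): step: R->4, L=6; A->plug->A->R->G->L->B->refl->D->L'->B->R'->H->plug->H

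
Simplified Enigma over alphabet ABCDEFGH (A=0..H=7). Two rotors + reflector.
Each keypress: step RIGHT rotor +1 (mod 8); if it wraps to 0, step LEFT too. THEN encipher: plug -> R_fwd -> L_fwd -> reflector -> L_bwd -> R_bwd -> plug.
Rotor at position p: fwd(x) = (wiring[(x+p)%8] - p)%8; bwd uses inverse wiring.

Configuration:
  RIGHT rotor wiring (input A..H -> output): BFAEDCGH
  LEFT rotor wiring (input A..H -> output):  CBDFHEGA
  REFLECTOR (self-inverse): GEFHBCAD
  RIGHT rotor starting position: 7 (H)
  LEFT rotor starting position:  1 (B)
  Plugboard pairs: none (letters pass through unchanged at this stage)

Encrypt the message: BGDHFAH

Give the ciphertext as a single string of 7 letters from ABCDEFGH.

Char 1 ('B'): step: R->0, L->2 (L advanced); B->plug->B->R->F->L->G->refl->A->L'->G->R'->G->plug->G
Char 2 ('G'): step: R->1, L=2; G->plug->G->R->G->L->A->refl->G->L'->F->R'->F->plug->F
Char 3 ('D'): step: R->2, L=2; D->plug->D->R->A->L->B->refl->E->L'->E->R'->E->plug->E
Char 4 ('H'): step: R->3, L=2; H->plug->H->R->F->L->G->refl->A->L'->G->R'->F->plug->F
Char 5 ('F'): step: R->4, L=2; F->plug->F->R->B->L->D->refl->H->L'->H->R'->A->plug->A
Char 6 ('A'): step: R->5, L=2; A->plug->A->R->F->L->G->refl->A->L'->G->R'->H->plug->H
Char 7 ('H'): step: R->6, L=2; H->plug->H->R->E->L->E->refl->B->L'->A->R'->A->plug->A

Answer: GFEFAHA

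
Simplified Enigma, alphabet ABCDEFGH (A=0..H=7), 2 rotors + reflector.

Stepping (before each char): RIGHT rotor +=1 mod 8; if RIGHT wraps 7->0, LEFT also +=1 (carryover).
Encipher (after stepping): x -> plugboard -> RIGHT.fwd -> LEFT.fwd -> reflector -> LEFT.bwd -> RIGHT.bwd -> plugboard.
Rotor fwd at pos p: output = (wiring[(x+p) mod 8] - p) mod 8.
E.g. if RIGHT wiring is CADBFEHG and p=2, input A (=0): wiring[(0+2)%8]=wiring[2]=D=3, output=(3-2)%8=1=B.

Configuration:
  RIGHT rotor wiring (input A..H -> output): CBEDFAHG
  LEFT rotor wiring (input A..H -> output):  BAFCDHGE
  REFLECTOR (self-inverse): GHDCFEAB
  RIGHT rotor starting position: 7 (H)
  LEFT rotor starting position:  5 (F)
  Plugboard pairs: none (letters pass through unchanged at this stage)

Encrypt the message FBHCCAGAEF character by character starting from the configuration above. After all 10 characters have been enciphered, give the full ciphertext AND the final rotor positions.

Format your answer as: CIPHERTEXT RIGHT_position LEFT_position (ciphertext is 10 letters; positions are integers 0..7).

Char 1 ('F'): step: R->0, L->6 (L advanced); F->plug->F->R->A->L->A->refl->G->L'->B->R'->B->plug->B
Char 2 ('B'): step: R->1, L=6; B->plug->B->R->D->L->C->refl->D->L'->C->R'->C->plug->C
Char 3 ('H'): step: R->2, L=6; H->plug->H->R->H->L->B->refl->H->L'->E->R'->F->plug->F
Char 4 ('C'): step: R->3, L=6; C->plug->C->R->F->L->E->refl->F->L'->G->R'->G->plug->G
Char 5 ('C'): step: R->4, L=6; C->plug->C->R->D->L->C->refl->D->L'->C->R'->D->plug->D
Char 6 ('A'): step: R->5, L=6; A->plug->A->R->D->L->C->refl->D->L'->C->R'->B->plug->B
Char 7 ('G'): step: R->6, L=6; G->plug->G->R->H->L->B->refl->H->L'->E->R'->C->plug->C
Char 8 ('A'): step: R->7, L=6; A->plug->A->R->H->L->B->refl->H->L'->E->R'->E->plug->E
Char 9 ('E'): step: R->0, L->7 (L advanced); E->plug->E->R->F->L->E->refl->F->L'->A->R'->F->plug->F
Char 10 ('F'): step: R->1, L=7; F->plug->F->R->G->L->A->refl->G->L'->D->R'->B->plug->B
Final: ciphertext=BCFGDBCEFB, RIGHT=1, LEFT=7

Answer: BCFGDBCEFB 1 7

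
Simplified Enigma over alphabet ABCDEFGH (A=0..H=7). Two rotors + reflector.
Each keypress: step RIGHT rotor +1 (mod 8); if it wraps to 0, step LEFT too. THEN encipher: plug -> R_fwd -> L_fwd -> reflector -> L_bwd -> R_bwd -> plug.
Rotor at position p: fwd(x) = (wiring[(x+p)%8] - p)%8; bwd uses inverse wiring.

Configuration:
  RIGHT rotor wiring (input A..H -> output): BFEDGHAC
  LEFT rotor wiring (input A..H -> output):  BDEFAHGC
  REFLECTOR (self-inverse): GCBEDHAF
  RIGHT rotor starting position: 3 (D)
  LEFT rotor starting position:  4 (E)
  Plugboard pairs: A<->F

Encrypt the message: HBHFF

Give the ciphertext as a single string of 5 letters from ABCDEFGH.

Char 1 ('H'): step: R->4, L=4; H->plug->H->R->H->L->B->refl->C->L'->C->R'->A->plug->F
Char 2 ('B'): step: R->5, L=4; B->plug->B->R->D->L->G->refl->A->L'->G->R'->G->plug->G
Char 3 ('H'): step: R->6, L=4; H->plug->H->R->B->L->D->refl->E->L'->A->R'->G->plug->G
Char 4 ('F'): step: R->7, L=4; F->plug->A->R->D->L->G->refl->A->L'->G->R'->C->plug->C
Char 5 ('F'): step: R->0, L->5 (L advanced); F->plug->A->R->B->L->B->refl->C->L'->A->R'->G->plug->G

Answer: FGGCG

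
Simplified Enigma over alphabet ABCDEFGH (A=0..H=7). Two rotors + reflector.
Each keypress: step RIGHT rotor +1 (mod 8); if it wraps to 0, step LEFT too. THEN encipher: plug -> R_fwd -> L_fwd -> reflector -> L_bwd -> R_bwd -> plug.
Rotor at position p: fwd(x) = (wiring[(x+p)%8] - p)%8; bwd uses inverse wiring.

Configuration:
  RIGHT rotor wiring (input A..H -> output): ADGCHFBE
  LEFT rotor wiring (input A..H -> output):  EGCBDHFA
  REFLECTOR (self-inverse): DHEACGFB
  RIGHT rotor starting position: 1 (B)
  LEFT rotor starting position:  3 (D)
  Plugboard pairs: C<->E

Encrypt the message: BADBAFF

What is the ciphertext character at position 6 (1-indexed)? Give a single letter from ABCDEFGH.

Char 1 ('B'): step: R->2, L=3; B->plug->B->R->A->L->G->refl->F->L'->E->R'->A->plug->A
Char 2 ('A'): step: R->3, L=3; A->plug->A->R->H->L->H->refl->B->L'->F->R'->F->plug->F
Char 3 ('D'): step: R->4, L=3; D->plug->D->R->A->L->G->refl->F->L'->E->R'->E->plug->C
Char 4 ('B'): step: R->5, L=3; B->plug->B->R->E->L->F->refl->G->L'->A->R'->A->plug->A
Char 5 ('A'): step: R->6, L=3; A->plug->A->R->D->L->C->refl->E->L'->C->R'->C->plug->E
Char 6 ('F'): step: R->7, L=3; F->plug->F->R->A->L->G->refl->F->L'->E->R'->C->plug->E

E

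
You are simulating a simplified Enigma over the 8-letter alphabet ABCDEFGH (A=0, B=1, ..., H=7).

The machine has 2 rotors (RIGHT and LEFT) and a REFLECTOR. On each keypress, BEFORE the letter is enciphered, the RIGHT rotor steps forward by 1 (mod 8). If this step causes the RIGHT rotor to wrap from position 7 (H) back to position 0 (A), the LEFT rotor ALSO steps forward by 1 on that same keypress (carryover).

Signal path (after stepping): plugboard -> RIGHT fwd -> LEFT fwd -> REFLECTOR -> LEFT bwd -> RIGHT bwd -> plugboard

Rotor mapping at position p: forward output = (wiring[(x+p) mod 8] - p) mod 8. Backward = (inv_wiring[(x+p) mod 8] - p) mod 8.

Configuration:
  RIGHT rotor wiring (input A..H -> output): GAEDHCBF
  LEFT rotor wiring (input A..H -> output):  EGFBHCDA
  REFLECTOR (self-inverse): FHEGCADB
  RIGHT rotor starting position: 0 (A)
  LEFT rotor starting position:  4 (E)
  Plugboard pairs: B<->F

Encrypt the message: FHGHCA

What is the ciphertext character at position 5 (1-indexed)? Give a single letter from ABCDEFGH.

Char 1 ('F'): step: R->1, L=4; F->plug->B->R->D->L->E->refl->C->L'->F->R'->H->plug->H
Char 2 ('H'): step: R->2, L=4; H->plug->H->R->G->L->B->refl->H->L'->C->R'->A->plug->A
Char 3 ('G'): step: R->3, L=4; G->plug->G->R->F->L->C->refl->E->L'->D->R'->F->plug->B
Char 4 ('H'): step: R->4, L=4; H->plug->H->R->H->L->F->refl->A->L'->E->R'->F->plug->B
Char 5 ('C'): step: R->5, L=4; C->plug->C->R->A->L->D->refl->G->L'->B->R'->D->plug->D

D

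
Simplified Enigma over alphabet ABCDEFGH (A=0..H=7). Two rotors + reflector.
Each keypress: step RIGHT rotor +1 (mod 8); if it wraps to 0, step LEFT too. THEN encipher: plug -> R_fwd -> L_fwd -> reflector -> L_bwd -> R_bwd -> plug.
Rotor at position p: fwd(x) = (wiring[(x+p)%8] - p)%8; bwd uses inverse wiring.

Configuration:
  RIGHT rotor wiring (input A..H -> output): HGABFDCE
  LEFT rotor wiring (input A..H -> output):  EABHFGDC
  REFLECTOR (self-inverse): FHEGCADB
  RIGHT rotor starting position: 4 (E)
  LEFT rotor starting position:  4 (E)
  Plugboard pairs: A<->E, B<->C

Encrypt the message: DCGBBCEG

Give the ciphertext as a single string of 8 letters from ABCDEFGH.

Answer: HEFFGFHE

Derivation:
Char 1 ('D'): step: R->5, L=4; D->plug->D->R->C->L->H->refl->B->L'->A->R'->H->plug->H
Char 2 ('C'): step: R->6, L=4; C->plug->B->R->G->L->F->refl->A->L'->E->R'->A->plug->E
Char 3 ('G'): step: R->7, L=4; G->plug->G->R->E->L->A->refl->F->L'->G->R'->F->plug->F
Char 4 ('B'): step: R->0, L->5 (L advanced); B->plug->C->R->A->L->B->refl->H->L'->D->R'->F->plug->F
Char 5 ('B'): step: R->1, L=5; B->plug->C->R->A->L->B->refl->H->L'->D->R'->G->plug->G
Char 6 ('C'): step: R->2, L=5; C->plug->B->R->H->L->A->refl->F->L'->C->R'->F->plug->F
Char 7 ('E'): step: R->3, L=5; E->plug->A->R->G->L->C->refl->E->L'->F->R'->H->plug->H
Char 8 ('G'): step: R->4, L=5; G->plug->G->R->E->L->D->refl->G->L'->B->R'->A->plug->E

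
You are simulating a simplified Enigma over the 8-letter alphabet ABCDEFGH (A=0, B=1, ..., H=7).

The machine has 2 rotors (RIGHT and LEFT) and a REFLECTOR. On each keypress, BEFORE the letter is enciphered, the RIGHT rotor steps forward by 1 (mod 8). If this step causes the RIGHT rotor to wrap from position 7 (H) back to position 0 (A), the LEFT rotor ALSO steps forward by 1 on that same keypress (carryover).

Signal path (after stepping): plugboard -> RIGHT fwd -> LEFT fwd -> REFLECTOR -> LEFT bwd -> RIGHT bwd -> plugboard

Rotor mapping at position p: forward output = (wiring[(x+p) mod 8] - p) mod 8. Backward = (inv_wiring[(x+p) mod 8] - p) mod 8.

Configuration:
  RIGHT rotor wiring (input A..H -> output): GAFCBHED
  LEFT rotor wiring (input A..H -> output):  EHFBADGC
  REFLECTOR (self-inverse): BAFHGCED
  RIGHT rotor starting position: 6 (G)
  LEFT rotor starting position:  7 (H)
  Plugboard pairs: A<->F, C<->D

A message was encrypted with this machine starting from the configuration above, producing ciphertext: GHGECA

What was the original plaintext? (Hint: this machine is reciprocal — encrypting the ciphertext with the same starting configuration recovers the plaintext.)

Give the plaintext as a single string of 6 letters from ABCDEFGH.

Char 1 ('G'): step: R->7, L=7; G->plug->G->R->A->L->D->refl->H->L'->H->R'->B->plug->B
Char 2 ('H'): step: R->0, L->0 (L advanced); H->plug->H->R->D->L->B->refl->A->L'->E->R'->G->plug->G
Char 3 ('G'): step: R->1, L=0; G->plug->G->R->C->L->F->refl->C->L'->H->R'->A->plug->F
Char 4 ('E'): step: R->2, L=0; E->plug->E->R->C->L->F->refl->C->L'->H->R'->C->plug->D
Char 5 ('C'): step: R->3, L=0; C->plug->D->R->B->L->H->refl->D->L'->F->R'->G->plug->G
Char 6 ('A'): step: R->4, L=0; A->plug->F->R->E->L->A->refl->B->L'->D->R'->B->plug->B

Answer: BGFDGB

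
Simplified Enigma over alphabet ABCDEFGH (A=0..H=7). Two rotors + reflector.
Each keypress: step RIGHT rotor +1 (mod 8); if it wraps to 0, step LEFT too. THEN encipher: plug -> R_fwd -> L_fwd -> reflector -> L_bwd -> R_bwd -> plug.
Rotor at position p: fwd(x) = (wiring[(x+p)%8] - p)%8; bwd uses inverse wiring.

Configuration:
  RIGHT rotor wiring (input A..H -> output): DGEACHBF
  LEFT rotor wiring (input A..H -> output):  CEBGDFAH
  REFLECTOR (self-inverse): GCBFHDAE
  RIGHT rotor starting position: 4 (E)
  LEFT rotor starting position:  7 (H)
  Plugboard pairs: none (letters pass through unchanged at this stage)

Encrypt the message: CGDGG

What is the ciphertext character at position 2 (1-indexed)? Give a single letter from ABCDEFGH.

Char 1 ('C'): step: R->5, L=7; C->plug->C->R->A->L->A->refl->G->L'->G->R'->D->plug->D
Char 2 ('G'): step: R->6, L=7; G->plug->G->R->E->L->H->refl->E->L'->F->R'->C->plug->C

C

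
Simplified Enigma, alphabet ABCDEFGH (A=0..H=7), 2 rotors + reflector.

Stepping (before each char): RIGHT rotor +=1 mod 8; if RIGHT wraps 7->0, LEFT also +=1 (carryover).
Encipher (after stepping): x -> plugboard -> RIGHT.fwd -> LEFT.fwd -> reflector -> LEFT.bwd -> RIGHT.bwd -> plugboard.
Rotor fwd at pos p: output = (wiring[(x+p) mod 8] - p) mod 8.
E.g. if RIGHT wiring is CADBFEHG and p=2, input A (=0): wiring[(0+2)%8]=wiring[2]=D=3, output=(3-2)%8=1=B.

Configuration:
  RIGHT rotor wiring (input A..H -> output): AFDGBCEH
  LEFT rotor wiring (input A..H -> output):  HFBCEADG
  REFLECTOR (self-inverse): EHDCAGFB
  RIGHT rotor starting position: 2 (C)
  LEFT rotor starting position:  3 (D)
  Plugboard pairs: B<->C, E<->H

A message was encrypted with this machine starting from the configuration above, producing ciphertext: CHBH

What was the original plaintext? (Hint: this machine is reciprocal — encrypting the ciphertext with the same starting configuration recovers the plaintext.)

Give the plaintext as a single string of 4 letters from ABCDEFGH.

Char 1 ('C'): step: R->3, L=3; C->plug->B->R->G->L->C->refl->D->L'->E->R'->E->plug->H
Char 2 ('H'): step: R->4, L=3; H->plug->E->R->E->L->D->refl->C->L'->G->R'->B->plug->C
Char 3 ('B'): step: R->5, L=3; B->plug->C->R->C->L->F->refl->G->L'->H->R'->B->plug->C
Char 4 ('H'): step: R->6, L=3; H->plug->E->R->F->L->E->refl->A->L'->D->R'->G->plug->G

Answer: HCCG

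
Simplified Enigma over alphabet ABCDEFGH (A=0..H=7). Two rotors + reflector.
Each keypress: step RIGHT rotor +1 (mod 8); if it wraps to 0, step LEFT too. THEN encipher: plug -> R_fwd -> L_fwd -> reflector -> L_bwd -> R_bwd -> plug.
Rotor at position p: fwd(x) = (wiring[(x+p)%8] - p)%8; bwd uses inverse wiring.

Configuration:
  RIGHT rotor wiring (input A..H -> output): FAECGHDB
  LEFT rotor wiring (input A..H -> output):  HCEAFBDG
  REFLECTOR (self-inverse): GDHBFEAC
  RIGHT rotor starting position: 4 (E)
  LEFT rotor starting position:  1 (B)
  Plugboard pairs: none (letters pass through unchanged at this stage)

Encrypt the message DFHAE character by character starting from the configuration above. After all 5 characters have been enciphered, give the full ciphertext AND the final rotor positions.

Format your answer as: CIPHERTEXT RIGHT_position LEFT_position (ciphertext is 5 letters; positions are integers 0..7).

Answer: HCFED 1 2

Derivation:
Char 1 ('D'): step: R->5, L=1; D->plug->D->R->A->L->B->refl->D->L'->B->R'->H->plug->H
Char 2 ('F'): step: R->6, L=1; F->plug->F->R->E->L->A->refl->G->L'->H->R'->C->plug->C
Char 3 ('H'): step: R->7, L=1; H->plug->H->R->E->L->A->refl->G->L'->H->R'->F->plug->F
Char 4 ('A'): step: R->0, L->2 (L advanced); A->plug->A->R->F->L->E->refl->F->L'->G->R'->E->plug->E
Char 5 ('E'): step: R->1, L=2; E->plug->E->R->G->L->F->refl->E->L'->F->R'->D->plug->D
Final: ciphertext=HCFED, RIGHT=1, LEFT=2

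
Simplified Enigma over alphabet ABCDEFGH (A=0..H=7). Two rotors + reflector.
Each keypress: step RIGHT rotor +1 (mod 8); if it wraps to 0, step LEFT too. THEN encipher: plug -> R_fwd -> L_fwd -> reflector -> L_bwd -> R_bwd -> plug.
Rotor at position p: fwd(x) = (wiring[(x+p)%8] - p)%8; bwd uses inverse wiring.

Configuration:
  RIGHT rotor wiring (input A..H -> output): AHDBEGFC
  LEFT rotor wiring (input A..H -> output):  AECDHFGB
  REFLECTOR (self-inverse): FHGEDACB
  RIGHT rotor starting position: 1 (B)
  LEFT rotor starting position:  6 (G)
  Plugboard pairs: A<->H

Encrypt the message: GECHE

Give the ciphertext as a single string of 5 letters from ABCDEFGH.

Answer: BHEGA

Derivation:
Char 1 ('G'): step: R->2, L=6; G->plug->G->R->G->L->B->refl->H->L'->H->R'->B->plug->B
Char 2 ('E'): step: R->3, L=6; E->plug->E->R->H->L->H->refl->B->L'->G->R'->A->plug->H
Char 3 ('C'): step: R->4, L=6; C->plug->C->R->B->L->D->refl->E->L'->E->R'->E->plug->E
Char 4 ('H'): step: R->5, L=6; H->plug->A->R->B->L->D->refl->E->L'->E->R'->G->plug->G
Char 5 ('E'): step: R->6, L=6; E->plug->E->R->F->L->F->refl->A->L'->A->R'->H->plug->A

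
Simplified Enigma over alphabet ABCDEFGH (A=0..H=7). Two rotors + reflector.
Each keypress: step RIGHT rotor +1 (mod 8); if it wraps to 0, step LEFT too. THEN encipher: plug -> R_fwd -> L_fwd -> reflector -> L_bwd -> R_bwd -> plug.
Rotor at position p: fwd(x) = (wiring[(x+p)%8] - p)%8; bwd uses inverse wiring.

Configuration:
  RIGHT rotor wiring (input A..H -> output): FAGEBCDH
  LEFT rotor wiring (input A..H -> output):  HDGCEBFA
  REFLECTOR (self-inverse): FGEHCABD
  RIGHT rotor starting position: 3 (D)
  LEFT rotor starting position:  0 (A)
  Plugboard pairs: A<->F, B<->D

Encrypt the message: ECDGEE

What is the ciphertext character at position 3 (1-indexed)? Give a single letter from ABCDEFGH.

Char 1 ('E'): step: R->4, L=0; E->plug->E->R->B->L->D->refl->H->L'->A->R'->H->plug->H
Char 2 ('C'): step: R->5, L=0; C->plug->C->R->C->L->G->refl->B->L'->F->R'->A->plug->F
Char 3 ('D'): step: R->6, L=0; D->plug->B->R->B->L->D->refl->H->L'->A->R'->E->plug->E

E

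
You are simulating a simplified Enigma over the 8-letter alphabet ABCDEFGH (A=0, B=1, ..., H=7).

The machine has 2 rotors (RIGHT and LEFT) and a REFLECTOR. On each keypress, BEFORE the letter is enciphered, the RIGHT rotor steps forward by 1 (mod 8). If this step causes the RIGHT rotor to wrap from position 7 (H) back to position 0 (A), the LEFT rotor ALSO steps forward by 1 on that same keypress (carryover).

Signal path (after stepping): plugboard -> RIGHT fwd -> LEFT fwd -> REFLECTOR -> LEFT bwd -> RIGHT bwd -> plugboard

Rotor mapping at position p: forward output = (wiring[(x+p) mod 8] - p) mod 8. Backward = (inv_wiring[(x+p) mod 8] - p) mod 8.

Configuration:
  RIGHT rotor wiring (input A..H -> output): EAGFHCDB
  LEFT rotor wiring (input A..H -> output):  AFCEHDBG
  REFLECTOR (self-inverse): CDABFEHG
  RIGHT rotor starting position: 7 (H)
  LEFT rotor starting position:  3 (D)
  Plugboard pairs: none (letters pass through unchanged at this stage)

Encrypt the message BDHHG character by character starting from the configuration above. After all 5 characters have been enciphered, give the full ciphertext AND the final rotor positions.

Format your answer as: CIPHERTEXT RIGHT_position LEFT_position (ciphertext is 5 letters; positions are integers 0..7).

Answer: DEECF 4 4

Derivation:
Char 1 ('B'): step: R->0, L->4 (L advanced); B->plug->B->R->A->L->D->refl->B->L'->F->R'->D->plug->D
Char 2 ('D'): step: R->1, L=4; D->plug->D->R->G->L->G->refl->H->L'->B->R'->E->plug->E
Char 3 ('H'): step: R->2, L=4; H->plug->H->R->G->L->G->refl->H->L'->B->R'->E->plug->E
Char 4 ('H'): step: R->3, L=4; H->plug->H->R->D->L->C->refl->A->L'->H->R'->C->plug->C
Char 5 ('G'): step: R->4, L=4; G->plug->G->R->C->L->F->refl->E->L'->E->R'->F->plug->F
Final: ciphertext=DEECF, RIGHT=4, LEFT=4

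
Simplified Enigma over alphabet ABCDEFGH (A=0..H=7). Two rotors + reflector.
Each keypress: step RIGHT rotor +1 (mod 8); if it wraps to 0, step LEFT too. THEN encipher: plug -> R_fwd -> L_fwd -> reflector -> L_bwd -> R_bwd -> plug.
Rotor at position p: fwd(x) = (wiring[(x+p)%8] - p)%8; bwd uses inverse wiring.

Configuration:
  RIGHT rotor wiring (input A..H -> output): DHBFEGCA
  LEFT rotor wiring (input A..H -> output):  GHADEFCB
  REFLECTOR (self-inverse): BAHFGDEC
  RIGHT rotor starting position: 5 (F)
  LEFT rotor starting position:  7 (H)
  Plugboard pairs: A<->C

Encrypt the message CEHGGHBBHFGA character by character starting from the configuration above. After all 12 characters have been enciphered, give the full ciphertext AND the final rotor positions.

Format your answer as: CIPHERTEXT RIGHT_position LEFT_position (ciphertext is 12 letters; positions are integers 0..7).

Answer: GBEHFBEACHAB 1 1

Derivation:
Char 1 ('C'): step: R->6, L=7; C->plug->A->R->E->L->E->refl->G->L'->G->R'->G->plug->G
Char 2 ('E'): step: R->7, L=7; E->plug->E->R->G->L->G->refl->E->L'->E->R'->B->plug->B
Char 3 ('H'): step: R->0, L->0 (L advanced); H->plug->H->R->A->L->G->refl->E->L'->E->R'->E->plug->E
Char 4 ('G'): step: R->1, L=0; G->plug->G->R->H->L->B->refl->A->L'->C->R'->H->plug->H
Char 5 ('G'): step: R->2, L=0; G->plug->G->R->B->L->H->refl->C->L'->G->R'->F->plug->F
Char 6 ('H'): step: R->3, L=0; H->plug->H->R->G->L->C->refl->H->L'->B->R'->B->plug->B
Char 7 ('B'): step: R->4, L=0; B->plug->B->R->C->L->A->refl->B->L'->H->R'->E->plug->E
Char 8 ('B'): step: R->5, L=0; B->plug->B->R->F->L->F->refl->D->L'->D->R'->C->plug->A
Char 9 ('H'): step: R->6, L=0; H->plug->H->R->A->L->G->refl->E->L'->E->R'->A->plug->C
Char 10 ('F'): step: R->7, L=0; F->plug->F->R->F->L->F->refl->D->L'->D->R'->H->plug->H
Char 11 ('G'): step: R->0, L->1 (L advanced); G->plug->G->R->C->L->C->refl->H->L'->B->R'->C->plug->A
Char 12 ('A'): step: R->1, L=1; A->plug->C->R->E->L->E->refl->G->L'->A->R'->B->plug->B
Final: ciphertext=GBEHFBEACHAB, RIGHT=1, LEFT=1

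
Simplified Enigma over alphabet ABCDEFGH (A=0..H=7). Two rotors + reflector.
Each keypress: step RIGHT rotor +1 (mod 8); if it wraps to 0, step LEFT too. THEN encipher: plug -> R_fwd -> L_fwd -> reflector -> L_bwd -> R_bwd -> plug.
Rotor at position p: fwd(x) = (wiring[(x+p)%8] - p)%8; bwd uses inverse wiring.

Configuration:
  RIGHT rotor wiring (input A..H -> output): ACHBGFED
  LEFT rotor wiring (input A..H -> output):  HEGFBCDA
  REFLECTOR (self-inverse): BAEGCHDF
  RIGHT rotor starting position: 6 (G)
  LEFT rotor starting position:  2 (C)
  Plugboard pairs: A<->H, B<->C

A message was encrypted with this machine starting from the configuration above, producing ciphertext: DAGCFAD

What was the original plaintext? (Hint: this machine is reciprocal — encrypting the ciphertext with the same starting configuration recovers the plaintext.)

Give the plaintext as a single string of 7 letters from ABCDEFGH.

Char 1 ('D'): step: R->7, L=2; D->plug->D->R->A->L->E->refl->C->L'->H->R'->F->plug->F
Char 2 ('A'): step: R->0, L->3 (L advanced); A->plug->H->R->D->L->A->refl->B->L'->G->R'->E->plug->E
Char 3 ('G'): step: R->1, L=3; G->plug->G->R->C->L->H->refl->F->L'->E->R'->E->plug->E
Char 4 ('C'): step: R->2, L=3; C->plug->B->R->H->L->D->refl->G->L'->B->R'->F->plug->F
Char 5 ('F'): step: R->3, L=3; F->plug->F->R->F->L->E->refl->C->L'->A->R'->E->plug->E
Char 6 ('A'): step: R->4, L=3; A->plug->H->R->F->L->E->refl->C->L'->A->R'->C->plug->B
Char 7 ('D'): step: R->5, L=3; D->plug->D->R->D->L->A->refl->B->L'->G->R'->C->plug->B

Answer: FEEFEBB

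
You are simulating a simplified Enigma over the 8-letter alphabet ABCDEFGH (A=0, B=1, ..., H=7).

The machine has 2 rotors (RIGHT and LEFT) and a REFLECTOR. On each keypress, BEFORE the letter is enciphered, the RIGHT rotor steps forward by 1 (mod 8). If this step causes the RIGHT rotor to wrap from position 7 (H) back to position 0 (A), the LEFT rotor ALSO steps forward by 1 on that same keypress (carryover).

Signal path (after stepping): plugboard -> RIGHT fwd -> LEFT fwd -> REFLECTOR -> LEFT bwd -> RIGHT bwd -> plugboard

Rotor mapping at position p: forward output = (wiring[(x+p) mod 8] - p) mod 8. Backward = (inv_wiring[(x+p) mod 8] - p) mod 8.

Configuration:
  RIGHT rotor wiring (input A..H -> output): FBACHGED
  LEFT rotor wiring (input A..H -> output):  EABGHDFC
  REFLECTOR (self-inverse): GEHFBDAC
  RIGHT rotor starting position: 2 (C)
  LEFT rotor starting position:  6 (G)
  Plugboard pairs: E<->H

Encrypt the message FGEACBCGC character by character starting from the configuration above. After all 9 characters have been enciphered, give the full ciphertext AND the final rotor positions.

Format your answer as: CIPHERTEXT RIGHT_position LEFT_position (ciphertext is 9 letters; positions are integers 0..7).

Char 1 ('F'): step: R->3, L=6; F->plug->F->R->C->L->G->refl->A->L'->F->R'->H->plug->E
Char 2 ('G'): step: R->4, L=6; G->plug->G->R->E->L->D->refl->F->L'->H->R'->D->plug->D
Char 3 ('E'): step: R->5, L=6; E->plug->H->R->C->L->G->refl->A->L'->F->R'->G->plug->G
Char 4 ('A'): step: R->6, L=6; A->plug->A->R->G->L->B->refl->E->L'->B->R'->G->plug->G
Char 5 ('C'): step: R->7, L=6; C->plug->C->R->C->L->G->refl->A->L'->F->R'->H->plug->E
Char 6 ('B'): step: R->0, L->7 (L advanced); B->plug->B->R->B->L->F->refl->D->L'->A->R'->C->plug->C
Char 7 ('C'): step: R->1, L=7; C->plug->C->R->B->L->F->refl->D->L'->A->R'->A->plug->A
Char 8 ('G'): step: R->2, L=7; G->plug->G->R->D->L->C->refl->H->L'->E->R'->D->plug->D
Char 9 ('C'): step: R->3, L=7; C->plug->C->R->D->L->C->refl->H->L'->E->R'->B->plug->B
Final: ciphertext=EDGGECADB, RIGHT=3, LEFT=7

Answer: EDGGECADB 3 7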